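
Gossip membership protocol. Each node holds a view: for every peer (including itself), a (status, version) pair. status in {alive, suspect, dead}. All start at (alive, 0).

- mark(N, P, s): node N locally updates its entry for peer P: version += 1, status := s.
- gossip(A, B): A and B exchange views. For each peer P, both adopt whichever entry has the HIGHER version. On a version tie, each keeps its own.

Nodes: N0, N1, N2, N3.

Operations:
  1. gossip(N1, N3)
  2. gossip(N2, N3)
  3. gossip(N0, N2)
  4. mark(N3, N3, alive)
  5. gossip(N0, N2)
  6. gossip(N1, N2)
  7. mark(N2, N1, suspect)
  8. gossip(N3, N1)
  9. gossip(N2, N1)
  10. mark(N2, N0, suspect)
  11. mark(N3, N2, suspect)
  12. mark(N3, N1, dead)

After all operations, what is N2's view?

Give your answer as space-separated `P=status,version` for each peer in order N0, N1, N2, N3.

Op 1: gossip N1<->N3 -> N1.N0=(alive,v0) N1.N1=(alive,v0) N1.N2=(alive,v0) N1.N3=(alive,v0) | N3.N0=(alive,v0) N3.N1=(alive,v0) N3.N2=(alive,v0) N3.N3=(alive,v0)
Op 2: gossip N2<->N3 -> N2.N0=(alive,v0) N2.N1=(alive,v0) N2.N2=(alive,v0) N2.N3=(alive,v0) | N3.N0=(alive,v0) N3.N1=(alive,v0) N3.N2=(alive,v0) N3.N3=(alive,v0)
Op 3: gossip N0<->N2 -> N0.N0=(alive,v0) N0.N1=(alive,v0) N0.N2=(alive,v0) N0.N3=(alive,v0) | N2.N0=(alive,v0) N2.N1=(alive,v0) N2.N2=(alive,v0) N2.N3=(alive,v0)
Op 4: N3 marks N3=alive -> (alive,v1)
Op 5: gossip N0<->N2 -> N0.N0=(alive,v0) N0.N1=(alive,v0) N0.N2=(alive,v0) N0.N3=(alive,v0) | N2.N0=(alive,v0) N2.N1=(alive,v0) N2.N2=(alive,v0) N2.N3=(alive,v0)
Op 6: gossip N1<->N2 -> N1.N0=(alive,v0) N1.N1=(alive,v0) N1.N2=(alive,v0) N1.N3=(alive,v0) | N2.N0=(alive,v0) N2.N1=(alive,v0) N2.N2=(alive,v0) N2.N3=(alive,v0)
Op 7: N2 marks N1=suspect -> (suspect,v1)
Op 8: gossip N3<->N1 -> N3.N0=(alive,v0) N3.N1=(alive,v0) N3.N2=(alive,v0) N3.N3=(alive,v1) | N1.N0=(alive,v0) N1.N1=(alive,v0) N1.N2=(alive,v0) N1.N3=(alive,v1)
Op 9: gossip N2<->N1 -> N2.N0=(alive,v0) N2.N1=(suspect,v1) N2.N2=(alive,v0) N2.N3=(alive,v1) | N1.N0=(alive,v0) N1.N1=(suspect,v1) N1.N2=(alive,v0) N1.N3=(alive,v1)
Op 10: N2 marks N0=suspect -> (suspect,v1)
Op 11: N3 marks N2=suspect -> (suspect,v1)
Op 12: N3 marks N1=dead -> (dead,v1)

Answer: N0=suspect,1 N1=suspect,1 N2=alive,0 N3=alive,1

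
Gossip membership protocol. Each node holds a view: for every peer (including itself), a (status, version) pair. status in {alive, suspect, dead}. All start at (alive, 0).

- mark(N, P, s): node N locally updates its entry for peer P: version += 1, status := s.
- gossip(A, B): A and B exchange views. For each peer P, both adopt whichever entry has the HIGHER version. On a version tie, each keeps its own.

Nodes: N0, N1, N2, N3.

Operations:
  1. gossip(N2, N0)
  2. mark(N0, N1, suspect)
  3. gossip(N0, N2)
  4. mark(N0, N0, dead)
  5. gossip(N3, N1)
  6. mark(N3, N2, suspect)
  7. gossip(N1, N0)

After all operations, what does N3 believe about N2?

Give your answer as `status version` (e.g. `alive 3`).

Op 1: gossip N2<->N0 -> N2.N0=(alive,v0) N2.N1=(alive,v0) N2.N2=(alive,v0) N2.N3=(alive,v0) | N0.N0=(alive,v0) N0.N1=(alive,v0) N0.N2=(alive,v0) N0.N3=(alive,v0)
Op 2: N0 marks N1=suspect -> (suspect,v1)
Op 3: gossip N0<->N2 -> N0.N0=(alive,v0) N0.N1=(suspect,v1) N0.N2=(alive,v0) N0.N3=(alive,v0) | N2.N0=(alive,v0) N2.N1=(suspect,v1) N2.N2=(alive,v0) N2.N3=(alive,v0)
Op 4: N0 marks N0=dead -> (dead,v1)
Op 5: gossip N3<->N1 -> N3.N0=(alive,v0) N3.N1=(alive,v0) N3.N2=(alive,v0) N3.N3=(alive,v0) | N1.N0=(alive,v0) N1.N1=(alive,v0) N1.N2=(alive,v0) N1.N3=(alive,v0)
Op 6: N3 marks N2=suspect -> (suspect,v1)
Op 7: gossip N1<->N0 -> N1.N0=(dead,v1) N1.N1=(suspect,v1) N1.N2=(alive,v0) N1.N3=(alive,v0) | N0.N0=(dead,v1) N0.N1=(suspect,v1) N0.N2=(alive,v0) N0.N3=(alive,v0)

Answer: suspect 1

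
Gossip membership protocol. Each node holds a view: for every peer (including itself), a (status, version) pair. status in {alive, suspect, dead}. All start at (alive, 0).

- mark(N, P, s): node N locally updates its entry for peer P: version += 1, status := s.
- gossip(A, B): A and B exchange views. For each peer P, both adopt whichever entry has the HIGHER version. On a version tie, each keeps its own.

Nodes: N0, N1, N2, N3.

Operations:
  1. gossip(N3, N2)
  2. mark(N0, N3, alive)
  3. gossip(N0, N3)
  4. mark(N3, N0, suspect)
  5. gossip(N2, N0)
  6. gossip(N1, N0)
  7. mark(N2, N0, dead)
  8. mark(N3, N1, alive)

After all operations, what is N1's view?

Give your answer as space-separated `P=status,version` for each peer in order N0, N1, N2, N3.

Op 1: gossip N3<->N2 -> N3.N0=(alive,v0) N3.N1=(alive,v0) N3.N2=(alive,v0) N3.N3=(alive,v0) | N2.N0=(alive,v0) N2.N1=(alive,v0) N2.N2=(alive,v0) N2.N3=(alive,v0)
Op 2: N0 marks N3=alive -> (alive,v1)
Op 3: gossip N0<->N3 -> N0.N0=(alive,v0) N0.N1=(alive,v0) N0.N2=(alive,v0) N0.N3=(alive,v1) | N3.N0=(alive,v0) N3.N1=(alive,v0) N3.N2=(alive,v0) N3.N3=(alive,v1)
Op 4: N3 marks N0=suspect -> (suspect,v1)
Op 5: gossip N2<->N0 -> N2.N0=(alive,v0) N2.N1=(alive,v0) N2.N2=(alive,v0) N2.N3=(alive,v1) | N0.N0=(alive,v0) N0.N1=(alive,v0) N0.N2=(alive,v0) N0.N3=(alive,v1)
Op 6: gossip N1<->N0 -> N1.N0=(alive,v0) N1.N1=(alive,v0) N1.N2=(alive,v0) N1.N3=(alive,v1) | N0.N0=(alive,v0) N0.N1=(alive,v0) N0.N2=(alive,v0) N0.N3=(alive,v1)
Op 7: N2 marks N0=dead -> (dead,v1)
Op 8: N3 marks N1=alive -> (alive,v1)

Answer: N0=alive,0 N1=alive,0 N2=alive,0 N3=alive,1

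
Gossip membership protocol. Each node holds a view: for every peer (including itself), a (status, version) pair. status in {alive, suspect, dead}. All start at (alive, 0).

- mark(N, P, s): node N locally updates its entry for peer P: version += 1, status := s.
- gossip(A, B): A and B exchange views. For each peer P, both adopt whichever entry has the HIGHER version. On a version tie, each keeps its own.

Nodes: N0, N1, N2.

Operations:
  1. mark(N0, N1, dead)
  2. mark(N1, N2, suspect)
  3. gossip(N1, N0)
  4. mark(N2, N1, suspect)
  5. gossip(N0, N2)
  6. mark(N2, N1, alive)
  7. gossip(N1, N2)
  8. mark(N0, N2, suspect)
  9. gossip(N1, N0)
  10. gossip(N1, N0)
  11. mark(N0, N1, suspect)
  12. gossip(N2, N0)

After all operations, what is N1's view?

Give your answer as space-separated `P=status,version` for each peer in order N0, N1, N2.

Op 1: N0 marks N1=dead -> (dead,v1)
Op 2: N1 marks N2=suspect -> (suspect,v1)
Op 3: gossip N1<->N0 -> N1.N0=(alive,v0) N1.N1=(dead,v1) N1.N2=(suspect,v1) | N0.N0=(alive,v0) N0.N1=(dead,v1) N0.N2=(suspect,v1)
Op 4: N2 marks N1=suspect -> (suspect,v1)
Op 5: gossip N0<->N2 -> N0.N0=(alive,v0) N0.N1=(dead,v1) N0.N2=(suspect,v1) | N2.N0=(alive,v0) N2.N1=(suspect,v1) N2.N2=(suspect,v1)
Op 6: N2 marks N1=alive -> (alive,v2)
Op 7: gossip N1<->N2 -> N1.N0=(alive,v0) N1.N1=(alive,v2) N1.N2=(suspect,v1) | N2.N0=(alive,v0) N2.N1=(alive,v2) N2.N2=(suspect,v1)
Op 8: N0 marks N2=suspect -> (suspect,v2)
Op 9: gossip N1<->N0 -> N1.N0=(alive,v0) N1.N1=(alive,v2) N1.N2=(suspect,v2) | N0.N0=(alive,v0) N0.N1=(alive,v2) N0.N2=(suspect,v2)
Op 10: gossip N1<->N0 -> N1.N0=(alive,v0) N1.N1=(alive,v2) N1.N2=(suspect,v2) | N0.N0=(alive,v0) N0.N1=(alive,v2) N0.N2=(suspect,v2)
Op 11: N0 marks N1=suspect -> (suspect,v3)
Op 12: gossip N2<->N0 -> N2.N0=(alive,v0) N2.N1=(suspect,v3) N2.N2=(suspect,v2) | N0.N0=(alive,v0) N0.N1=(suspect,v3) N0.N2=(suspect,v2)

Answer: N0=alive,0 N1=alive,2 N2=suspect,2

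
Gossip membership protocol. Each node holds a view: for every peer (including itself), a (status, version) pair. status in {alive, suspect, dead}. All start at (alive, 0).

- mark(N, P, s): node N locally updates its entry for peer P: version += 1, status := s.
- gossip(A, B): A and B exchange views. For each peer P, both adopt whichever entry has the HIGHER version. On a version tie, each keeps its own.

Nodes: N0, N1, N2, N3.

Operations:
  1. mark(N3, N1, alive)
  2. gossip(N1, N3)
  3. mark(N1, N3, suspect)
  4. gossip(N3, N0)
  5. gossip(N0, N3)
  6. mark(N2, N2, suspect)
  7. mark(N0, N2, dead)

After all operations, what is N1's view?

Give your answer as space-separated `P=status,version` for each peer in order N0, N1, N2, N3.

Answer: N0=alive,0 N1=alive,1 N2=alive,0 N3=suspect,1

Derivation:
Op 1: N3 marks N1=alive -> (alive,v1)
Op 2: gossip N1<->N3 -> N1.N0=(alive,v0) N1.N1=(alive,v1) N1.N2=(alive,v0) N1.N3=(alive,v0) | N3.N0=(alive,v0) N3.N1=(alive,v1) N3.N2=(alive,v0) N3.N3=(alive,v0)
Op 3: N1 marks N3=suspect -> (suspect,v1)
Op 4: gossip N3<->N0 -> N3.N0=(alive,v0) N3.N1=(alive,v1) N3.N2=(alive,v0) N3.N3=(alive,v0) | N0.N0=(alive,v0) N0.N1=(alive,v1) N0.N2=(alive,v0) N0.N3=(alive,v0)
Op 5: gossip N0<->N3 -> N0.N0=(alive,v0) N0.N1=(alive,v1) N0.N2=(alive,v0) N0.N3=(alive,v0) | N3.N0=(alive,v0) N3.N1=(alive,v1) N3.N2=(alive,v0) N3.N3=(alive,v0)
Op 6: N2 marks N2=suspect -> (suspect,v1)
Op 7: N0 marks N2=dead -> (dead,v1)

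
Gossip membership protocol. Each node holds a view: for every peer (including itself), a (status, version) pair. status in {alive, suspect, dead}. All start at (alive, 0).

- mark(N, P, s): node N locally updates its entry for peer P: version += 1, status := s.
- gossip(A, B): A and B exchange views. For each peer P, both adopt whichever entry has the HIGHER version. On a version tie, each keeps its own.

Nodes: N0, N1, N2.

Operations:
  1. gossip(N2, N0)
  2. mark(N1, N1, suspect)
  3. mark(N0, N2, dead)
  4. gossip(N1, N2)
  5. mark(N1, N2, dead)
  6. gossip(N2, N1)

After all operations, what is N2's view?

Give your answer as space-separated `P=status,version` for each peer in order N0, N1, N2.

Op 1: gossip N2<->N0 -> N2.N0=(alive,v0) N2.N1=(alive,v0) N2.N2=(alive,v0) | N0.N0=(alive,v0) N0.N1=(alive,v0) N0.N2=(alive,v0)
Op 2: N1 marks N1=suspect -> (suspect,v1)
Op 3: N0 marks N2=dead -> (dead,v1)
Op 4: gossip N1<->N2 -> N1.N0=(alive,v0) N1.N1=(suspect,v1) N1.N2=(alive,v0) | N2.N0=(alive,v0) N2.N1=(suspect,v1) N2.N2=(alive,v0)
Op 5: N1 marks N2=dead -> (dead,v1)
Op 6: gossip N2<->N1 -> N2.N0=(alive,v0) N2.N1=(suspect,v1) N2.N2=(dead,v1) | N1.N0=(alive,v0) N1.N1=(suspect,v1) N1.N2=(dead,v1)

Answer: N0=alive,0 N1=suspect,1 N2=dead,1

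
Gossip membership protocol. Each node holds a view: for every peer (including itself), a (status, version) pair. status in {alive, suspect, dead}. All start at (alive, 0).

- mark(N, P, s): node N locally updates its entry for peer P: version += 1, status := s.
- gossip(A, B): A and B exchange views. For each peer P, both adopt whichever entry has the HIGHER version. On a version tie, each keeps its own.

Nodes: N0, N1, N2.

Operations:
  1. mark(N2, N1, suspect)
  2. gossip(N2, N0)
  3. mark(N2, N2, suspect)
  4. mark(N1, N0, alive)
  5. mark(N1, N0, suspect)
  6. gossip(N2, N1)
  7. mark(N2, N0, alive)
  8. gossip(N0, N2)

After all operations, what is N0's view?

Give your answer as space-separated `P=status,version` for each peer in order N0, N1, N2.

Op 1: N2 marks N1=suspect -> (suspect,v1)
Op 2: gossip N2<->N0 -> N2.N0=(alive,v0) N2.N1=(suspect,v1) N2.N2=(alive,v0) | N0.N0=(alive,v0) N0.N1=(suspect,v1) N0.N2=(alive,v0)
Op 3: N2 marks N2=suspect -> (suspect,v1)
Op 4: N1 marks N0=alive -> (alive,v1)
Op 5: N1 marks N0=suspect -> (suspect,v2)
Op 6: gossip N2<->N1 -> N2.N0=(suspect,v2) N2.N1=(suspect,v1) N2.N2=(suspect,v1) | N1.N0=(suspect,v2) N1.N1=(suspect,v1) N1.N2=(suspect,v1)
Op 7: N2 marks N0=alive -> (alive,v3)
Op 8: gossip N0<->N2 -> N0.N0=(alive,v3) N0.N1=(suspect,v1) N0.N2=(suspect,v1) | N2.N0=(alive,v3) N2.N1=(suspect,v1) N2.N2=(suspect,v1)

Answer: N0=alive,3 N1=suspect,1 N2=suspect,1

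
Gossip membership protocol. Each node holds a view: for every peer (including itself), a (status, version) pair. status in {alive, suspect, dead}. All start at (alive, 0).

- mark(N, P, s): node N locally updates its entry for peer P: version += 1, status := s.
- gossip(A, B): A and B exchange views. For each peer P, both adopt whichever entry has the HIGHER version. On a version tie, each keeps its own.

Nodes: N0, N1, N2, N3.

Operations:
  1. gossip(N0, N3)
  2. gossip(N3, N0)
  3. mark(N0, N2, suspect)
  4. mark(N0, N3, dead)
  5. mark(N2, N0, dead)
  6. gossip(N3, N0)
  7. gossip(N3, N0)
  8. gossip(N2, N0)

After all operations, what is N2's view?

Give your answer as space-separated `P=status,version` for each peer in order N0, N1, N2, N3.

Op 1: gossip N0<->N3 -> N0.N0=(alive,v0) N0.N1=(alive,v0) N0.N2=(alive,v0) N0.N3=(alive,v0) | N3.N0=(alive,v0) N3.N1=(alive,v0) N3.N2=(alive,v0) N3.N3=(alive,v0)
Op 2: gossip N3<->N0 -> N3.N0=(alive,v0) N3.N1=(alive,v0) N3.N2=(alive,v0) N3.N3=(alive,v0) | N0.N0=(alive,v0) N0.N1=(alive,v0) N0.N2=(alive,v0) N0.N3=(alive,v0)
Op 3: N0 marks N2=suspect -> (suspect,v1)
Op 4: N0 marks N3=dead -> (dead,v1)
Op 5: N2 marks N0=dead -> (dead,v1)
Op 6: gossip N3<->N0 -> N3.N0=(alive,v0) N3.N1=(alive,v0) N3.N2=(suspect,v1) N3.N3=(dead,v1) | N0.N0=(alive,v0) N0.N1=(alive,v0) N0.N2=(suspect,v1) N0.N3=(dead,v1)
Op 7: gossip N3<->N0 -> N3.N0=(alive,v0) N3.N1=(alive,v0) N3.N2=(suspect,v1) N3.N3=(dead,v1) | N0.N0=(alive,v0) N0.N1=(alive,v0) N0.N2=(suspect,v1) N0.N3=(dead,v1)
Op 8: gossip N2<->N0 -> N2.N0=(dead,v1) N2.N1=(alive,v0) N2.N2=(suspect,v1) N2.N3=(dead,v1) | N0.N0=(dead,v1) N0.N1=(alive,v0) N0.N2=(suspect,v1) N0.N3=(dead,v1)

Answer: N0=dead,1 N1=alive,0 N2=suspect,1 N3=dead,1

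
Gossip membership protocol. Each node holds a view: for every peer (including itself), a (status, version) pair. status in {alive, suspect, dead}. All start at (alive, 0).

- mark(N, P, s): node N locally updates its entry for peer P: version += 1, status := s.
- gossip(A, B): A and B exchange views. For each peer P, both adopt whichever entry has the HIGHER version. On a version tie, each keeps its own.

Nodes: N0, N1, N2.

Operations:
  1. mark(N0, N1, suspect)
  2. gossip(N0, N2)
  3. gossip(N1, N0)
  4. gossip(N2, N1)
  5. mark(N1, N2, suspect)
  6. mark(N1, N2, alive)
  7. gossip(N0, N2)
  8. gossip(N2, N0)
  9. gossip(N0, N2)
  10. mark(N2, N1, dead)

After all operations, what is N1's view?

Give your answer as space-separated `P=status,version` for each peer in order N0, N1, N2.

Op 1: N0 marks N1=suspect -> (suspect,v1)
Op 2: gossip N0<->N2 -> N0.N0=(alive,v0) N0.N1=(suspect,v1) N0.N2=(alive,v0) | N2.N0=(alive,v0) N2.N1=(suspect,v1) N2.N2=(alive,v0)
Op 3: gossip N1<->N0 -> N1.N0=(alive,v0) N1.N1=(suspect,v1) N1.N2=(alive,v0) | N0.N0=(alive,v0) N0.N1=(suspect,v1) N0.N2=(alive,v0)
Op 4: gossip N2<->N1 -> N2.N0=(alive,v0) N2.N1=(suspect,v1) N2.N2=(alive,v0) | N1.N0=(alive,v0) N1.N1=(suspect,v1) N1.N2=(alive,v0)
Op 5: N1 marks N2=suspect -> (suspect,v1)
Op 6: N1 marks N2=alive -> (alive,v2)
Op 7: gossip N0<->N2 -> N0.N0=(alive,v0) N0.N1=(suspect,v1) N0.N2=(alive,v0) | N2.N0=(alive,v0) N2.N1=(suspect,v1) N2.N2=(alive,v0)
Op 8: gossip N2<->N0 -> N2.N0=(alive,v0) N2.N1=(suspect,v1) N2.N2=(alive,v0) | N0.N0=(alive,v0) N0.N1=(suspect,v1) N0.N2=(alive,v0)
Op 9: gossip N0<->N2 -> N0.N0=(alive,v0) N0.N1=(suspect,v1) N0.N2=(alive,v0) | N2.N0=(alive,v0) N2.N1=(suspect,v1) N2.N2=(alive,v0)
Op 10: N2 marks N1=dead -> (dead,v2)

Answer: N0=alive,0 N1=suspect,1 N2=alive,2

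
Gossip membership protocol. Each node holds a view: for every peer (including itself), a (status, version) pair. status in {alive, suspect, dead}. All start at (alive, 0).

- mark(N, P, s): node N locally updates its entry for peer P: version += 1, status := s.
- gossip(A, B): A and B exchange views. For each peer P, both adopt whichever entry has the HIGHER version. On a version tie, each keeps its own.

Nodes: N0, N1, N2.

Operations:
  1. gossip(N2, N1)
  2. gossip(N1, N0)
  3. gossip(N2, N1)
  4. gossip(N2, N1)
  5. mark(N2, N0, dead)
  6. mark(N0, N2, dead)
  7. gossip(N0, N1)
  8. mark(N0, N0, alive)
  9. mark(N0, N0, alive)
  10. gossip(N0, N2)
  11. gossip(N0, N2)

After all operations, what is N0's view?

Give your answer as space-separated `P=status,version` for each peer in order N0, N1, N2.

Answer: N0=alive,2 N1=alive,0 N2=dead,1

Derivation:
Op 1: gossip N2<->N1 -> N2.N0=(alive,v0) N2.N1=(alive,v0) N2.N2=(alive,v0) | N1.N0=(alive,v0) N1.N1=(alive,v0) N1.N2=(alive,v0)
Op 2: gossip N1<->N0 -> N1.N0=(alive,v0) N1.N1=(alive,v0) N1.N2=(alive,v0) | N0.N0=(alive,v0) N0.N1=(alive,v0) N0.N2=(alive,v0)
Op 3: gossip N2<->N1 -> N2.N0=(alive,v0) N2.N1=(alive,v0) N2.N2=(alive,v0) | N1.N0=(alive,v0) N1.N1=(alive,v0) N1.N2=(alive,v0)
Op 4: gossip N2<->N1 -> N2.N0=(alive,v0) N2.N1=(alive,v0) N2.N2=(alive,v0) | N1.N0=(alive,v0) N1.N1=(alive,v0) N1.N2=(alive,v0)
Op 5: N2 marks N0=dead -> (dead,v1)
Op 6: N0 marks N2=dead -> (dead,v1)
Op 7: gossip N0<->N1 -> N0.N0=(alive,v0) N0.N1=(alive,v0) N0.N2=(dead,v1) | N1.N0=(alive,v0) N1.N1=(alive,v0) N1.N2=(dead,v1)
Op 8: N0 marks N0=alive -> (alive,v1)
Op 9: N0 marks N0=alive -> (alive,v2)
Op 10: gossip N0<->N2 -> N0.N0=(alive,v2) N0.N1=(alive,v0) N0.N2=(dead,v1) | N2.N0=(alive,v2) N2.N1=(alive,v0) N2.N2=(dead,v1)
Op 11: gossip N0<->N2 -> N0.N0=(alive,v2) N0.N1=(alive,v0) N0.N2=(dead,v1) | N2.N0=(alive,v2) N2.N1=(alive,v0) N2.N2=(dead,v1)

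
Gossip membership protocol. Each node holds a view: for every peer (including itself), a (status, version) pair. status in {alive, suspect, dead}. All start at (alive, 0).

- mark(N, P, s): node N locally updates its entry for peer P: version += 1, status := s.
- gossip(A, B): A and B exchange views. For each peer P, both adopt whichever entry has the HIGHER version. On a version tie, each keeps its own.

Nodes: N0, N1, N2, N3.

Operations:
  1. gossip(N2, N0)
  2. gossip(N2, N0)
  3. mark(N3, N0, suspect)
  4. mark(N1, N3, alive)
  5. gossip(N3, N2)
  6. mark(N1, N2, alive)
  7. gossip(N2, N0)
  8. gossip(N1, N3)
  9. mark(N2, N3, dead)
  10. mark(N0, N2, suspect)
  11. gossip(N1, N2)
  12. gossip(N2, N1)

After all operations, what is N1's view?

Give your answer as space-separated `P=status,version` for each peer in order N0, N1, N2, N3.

Answer: N0=suspect,1 N1=alive,0 N2=alive,1 N3=alive,1

Derivation:
Op 1: gossip N2<->N0 -> N2.N0=(alive,v0) N2.N1=(alive,v0) N2.N2=(alive,v0) N2.N3=(alive,v0) | N0.N0=(alive,v0) N0.N1=(alive,v0) N0.N2=(alive,v0) N0.N3=(alive,v0)
Op 2: gossip N2<->N0 -> N2.N0=(alive,v0) N2.N1=(alive,v0) N2.N2=(alive,v0) N2.N3=(alive,v0) | N0.N0=(alive,v0) N0.N1=(alive,v0) N0.N2=(alive,v0) N0.N3=(alive,v0)
Op 3: N3 marks N0=suspect -> (suspect,v1)
Op 4: N1 marks N3=alive -> (alive,v1)
Op 5: gossip N3<->N2 -> N3.N0=(suspect,v1) N3.N1=(alive,v0) N3.N2=(alive,v0) N3.N3=(alive,v0) | N2.N0=(suspect,v1) N2.N1=(alive,v0) N2.N2=(alive,v0) N2.N3=(alive,v0)
Op 6: N1 marks N2=alive -> (alive,v1)
Op 7: gossip N2<->N0 -> N2.N0=(suspect,v1) N2.N1=(alive,v0) N2.N2=(alive,v0) N2.N3=(alive,v0) | N0.N0=(suspect,v1) N0.N1=(alive,v0) N0.N2=(alive,v0) N0.N3=(alive,v0)
Op 8: gossip N1<->N3 -> N1.N0=(suspect,v1) N1.N1=(alive,v0) N1.N2=(alive,v1) N1.N3=(alive,v1) | N3.N0=(suspect,v1) N3.N1=(alive,v0) N3.N2=(alive,v1) N3.N3=(alive,v1)
Op 9: N2 marks N3=dead -> (dead,v1)
Op 10: N0 marks N2=suspect -> (suspect,v1)
Op 11: gossip N1<->N2 -> N1.N0=(suspect,v1) N1.N1=(alive,v0) N1.N2=(alive,v1) N1.N3=(alive,v1) | N2.N0=(suspect,v1) N2.N1=(alive,v0) N2.N2=(alive,v1) N2.N3=(dead,v1)
Op 12: gossip N2<->N1 -> N2.N0=(suspect,v1) N2.N1=(alive,v0) N2.N2=(alive,v1) N2.N3=(dead,v1) | N1.N0=(suspect,v1) N1.N1=(alive,v0) N1.N2=(alive,v1) N1.N3=(alive,v1)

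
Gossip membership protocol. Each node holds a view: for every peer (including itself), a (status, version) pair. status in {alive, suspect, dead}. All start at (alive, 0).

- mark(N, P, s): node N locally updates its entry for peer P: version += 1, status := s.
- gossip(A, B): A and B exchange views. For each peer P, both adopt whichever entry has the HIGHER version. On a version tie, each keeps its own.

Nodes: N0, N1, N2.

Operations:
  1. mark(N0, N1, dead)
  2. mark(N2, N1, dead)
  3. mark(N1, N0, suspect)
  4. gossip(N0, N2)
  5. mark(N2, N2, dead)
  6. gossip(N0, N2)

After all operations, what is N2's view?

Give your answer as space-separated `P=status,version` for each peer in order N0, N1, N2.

Answer: N0=alive,0 N1=dead,1 N2=dead,1

Derivation:
Op 1: N0 marks N1=dead -> (dead,v1)
Op 2: N2 marks N1=dead -> (dead,v1)
Op 3: N1 marks N0=suspect -> (suspect,v1)
Op 4: gossip N0<->N2 -> N0.N0=(alive,v0) N0.N1=(dead,v1) N0.N2=(alive,v0) | N2.N0=(alive,v0) N2.N1=(dead,v1) N2.N2=(alive,v0)
Op 5: N2 marks N2=dead -> (dead,v1)
Op 6: gossip N0<->N2 -> N0.N0=(alive,v0) N0.N1=(dead,v1) N0.N2=(dead,v1) | N2.N0=(alive,v0) N2.N1=(dead,v1) N2.N2=(dead,v1)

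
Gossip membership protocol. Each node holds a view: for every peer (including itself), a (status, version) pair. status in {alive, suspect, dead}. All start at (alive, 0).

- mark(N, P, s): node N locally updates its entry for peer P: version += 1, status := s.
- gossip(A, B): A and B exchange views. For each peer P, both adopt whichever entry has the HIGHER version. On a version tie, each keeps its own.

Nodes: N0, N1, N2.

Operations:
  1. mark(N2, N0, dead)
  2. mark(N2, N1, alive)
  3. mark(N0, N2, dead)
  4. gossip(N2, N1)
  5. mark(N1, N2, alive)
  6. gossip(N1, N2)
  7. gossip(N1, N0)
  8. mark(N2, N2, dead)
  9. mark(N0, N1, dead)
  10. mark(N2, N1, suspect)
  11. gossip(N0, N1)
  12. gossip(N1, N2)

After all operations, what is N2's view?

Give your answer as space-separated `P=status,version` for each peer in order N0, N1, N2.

Answer: N0=dead,1 N1=suspect,2 N2=dead,2

Derivation:
Op 1: N2 marks N0=dead -> (dead,v1)
Op 2: N2 marks N1=alive -> (alive,v1)
Op 3: N0 marks N2=dead -> (dead,v1)
Op 4: gossip N2<->N1 -> N2.N0=(dead,v1) N2.N1=(alive,v1) N2.N2=(alive,v0) | N1.N0=(dead,v1) N1.N1=(alive,v1) N1.N2=(alive,v0)
Op 5: N1 marks N2=alive -> (alive,v1)
Op 6: gossip N1<->N2 -> N1.N0=(dead,v1) N1.N1=(alive,v1) N1.N2=(alive,v1) | N2.N0=(dead,v1) N2.N1=(alive,v1) N2.N2=(alive,v1)
Op 7: gossip N1<->N0 -> N1.N0=(dead,v1) N1.N1=(alive,v1) N1.N2=(alive,v1) | N0.N0=(dead,v1) N0.N1=(alive,v1) N0.N2=(dead,v1)
Op 8: N2 marks N2=dead -> (dead,v2)
Op 9: N0 marks N1=dead -> (dead,v2)
Op 10: N2 marks N1=suspect -> (suspect,v2)
Op 11: gossip N0<->N1 -> N0.N0=(dead,v1) N0.N1=(dead,v2) N0.N2=(dead,v1) | N1.N0=(dead,v1) N1.N1=(dead,v2) N1.N2=(alive,v1)
Op 12: gossip N1<->N2 -> N1.N0=(dead,v1) N1.N1=(dead,v2) N1.N2=(dead,v2) | N2.N0=(dead,v1) N2.N1=(suspect,v2) N2.N2=(dead,v2)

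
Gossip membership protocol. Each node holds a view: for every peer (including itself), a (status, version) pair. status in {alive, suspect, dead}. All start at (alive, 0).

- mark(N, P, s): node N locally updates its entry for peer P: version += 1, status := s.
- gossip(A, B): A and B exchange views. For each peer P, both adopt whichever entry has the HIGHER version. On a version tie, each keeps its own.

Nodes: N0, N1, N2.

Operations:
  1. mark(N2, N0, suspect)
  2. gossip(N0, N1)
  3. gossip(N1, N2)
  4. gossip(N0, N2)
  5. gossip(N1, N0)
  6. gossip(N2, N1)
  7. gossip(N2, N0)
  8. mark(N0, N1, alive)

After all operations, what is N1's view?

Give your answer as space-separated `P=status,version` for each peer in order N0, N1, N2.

Answer: N0=suspect,1 N1=alive,0 N2=alive,0

Derivation:
Op 1: N2 marks N0=suspect -> (suspect,v1)
Op 2: gossip N0<->N1 -> N0.N0=(alive,v0) N0.N1=(alive,v0) N0.N2=(alive,v0) | N1.N0=(alive,v0) N1.N1=(alive,v0) N1.N2=(alive,v0)
Op 3: gossip N1<->N2 -> N1.N0=(suspect,v1) N1.N1=(alive,v0) N1.N2=(alive,v0) | N2.N0=(suspect,v1) N2.N1=(alive,v0) N2.N2=(alive,v0)
Op 4: gossip N0<->N2 -> N0.N0=(suspect,v1) N0.N1=(alive,v0) N0.N2=(alive,v0) | N2.N0=(suspect,v1) N2.N1=(alive,v0) N2.N2=(alive,v0)
Op 5: gossip N1<->N0 -> N1.N0=(suspect,v1) N1.N1=(alive,v0) N1.N2=(alive,v0) | N0.N0=(suspect,v1) N0.N1=(alive,v0) N0.N2=(alive,v0)
Op 6: gossip N2<->N1 -> N2.N0=(suspect,v1) N2.N1=(alive,v0) N2.N2=(alive,v0) | N1.N0=(suspect,v1) N1.N1=(alive,v0) N1.N2=(alive,v0)
Op 7: gossip N2<->N0 -> N2.N0=(suspect,v1) N2.N1=(alive,v0) N2.N2=(alive,v0) | N0.N0=(suspect,v1) N0.N1=(alive,v0) N0.N2=(alive,v0)
Op 8: N0 marks N1=alive -> (alive,v1)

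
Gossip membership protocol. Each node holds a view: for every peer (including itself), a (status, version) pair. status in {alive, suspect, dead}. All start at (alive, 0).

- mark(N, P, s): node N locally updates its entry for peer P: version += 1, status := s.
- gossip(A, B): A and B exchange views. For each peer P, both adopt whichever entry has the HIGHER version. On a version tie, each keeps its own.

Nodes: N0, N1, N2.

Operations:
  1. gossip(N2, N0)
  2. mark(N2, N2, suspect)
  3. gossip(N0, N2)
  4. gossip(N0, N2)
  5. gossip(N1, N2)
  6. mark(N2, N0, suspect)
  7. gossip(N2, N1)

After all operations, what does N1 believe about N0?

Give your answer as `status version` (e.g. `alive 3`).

Answer: suspect 1

Derivation:
Op 1: gossip N2<->N0 -> N2.N0=(alive,v0) N2.N1=(alive,v0) N2.N2=(alive,v0) | N0.N0=(alive,v0) N0.N1=(alive,v0) N0.N2=(alive,v0)
Op 2: N2 marks N2=suspect -> (suspect,v1)
Op 3: gossip N0<->N2 -> N0.N0=(alive,v0) N0.N1=(alive,v0) N0.N2=(suspect,v1) | N2.N0=(alive,v0) N2.N1=(alive,v0) N2.N2=(suspect,v1)
Op 4: gossip N0<->N2 -> N0.N0=(alive,v0) N0.N1=(alive,v0) N0.N2=(suspect,v1) | N2.N0=(alive,v0) N2.N1=(alive,v0) N2.N2=(suspect,v1)
Op 5: gossip N1<->N2 -> N1.N0=(alive,v0) N1.N1=(alive,v0) N1.N2=(suspect,v1) | N2.N0=(alive,v0) N2.N1=(alive,v0) N2.N2=(suspect,v1)
Op 6: N2 marks N0=suspect -> (suspect,v1)
Op 7: gossip N2<->N1 -> N2.N0=(suspect,v1) N2.N1=(alive,v0) N2.N2=(suspect,v1) | N1.N0=(suspect,v1) N1.N1=(alive,v0) N1.N2=(suspect,v1)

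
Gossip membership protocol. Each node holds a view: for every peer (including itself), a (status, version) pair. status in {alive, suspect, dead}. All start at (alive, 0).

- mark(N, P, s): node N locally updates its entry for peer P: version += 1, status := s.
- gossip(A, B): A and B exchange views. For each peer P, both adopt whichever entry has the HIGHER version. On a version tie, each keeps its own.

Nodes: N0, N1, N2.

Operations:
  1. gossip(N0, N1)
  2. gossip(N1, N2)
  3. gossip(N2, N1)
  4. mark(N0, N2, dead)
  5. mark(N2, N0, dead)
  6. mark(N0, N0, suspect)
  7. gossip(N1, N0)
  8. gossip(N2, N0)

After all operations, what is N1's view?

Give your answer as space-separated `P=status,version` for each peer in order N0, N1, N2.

Op 1: gossip N0<->N1 -> N0.N0=(alive,v0) N0.N1=(alive,v0) N0.N2=(alive,v0) | N1.N0=(alive,v0) N1.N1=(alive,v0) N1.N2=(alive,v0)
Op 2: gossip N1<->N2 -> N1.N0=(alive,v0) N1.N1=(alive,v0) N1.N2=(alive,v0) | N2.N0=(alive,v0) N2.N1=(alive,v0) N2.N2=(alive,v0)
Op 3: gossip N2<->N1 -> N2.N0=(alive,v0) N2.N1=(alive,v0) N2.N2=(alive,v0) | N1.N0=(alive,v0) N1.N1=(alive,v0) N1.N2=(alive,v0)
Op 4: N0 marks N2=dead -> (dead,v1)
Op 5: N2 marks N0=dead -> (dead,v1)
Op 6: N0 marks N0=suspect -> (suspect,v1)
Op 7: gossip N1<->N0 -> N1.N0=(suspect,v1) N1.N1=(alive,v0) N1.N2=(dead,v1) | N0.N0=(suspect,v1) N0.N1=(alive,v0) N0.N2=(dead,v1)
Op 8: gossip N2<->N0 -> N2.N0=(dead,v1) N2.N1=(alive,v0) N2.N2=(dead,v1) | N0.N0=(suspect,v1) N0.N1=(alive,v0) N0.N2=(dead,v1)

Answer: N0=suspect,1 N1=alive,0 N2=dead,1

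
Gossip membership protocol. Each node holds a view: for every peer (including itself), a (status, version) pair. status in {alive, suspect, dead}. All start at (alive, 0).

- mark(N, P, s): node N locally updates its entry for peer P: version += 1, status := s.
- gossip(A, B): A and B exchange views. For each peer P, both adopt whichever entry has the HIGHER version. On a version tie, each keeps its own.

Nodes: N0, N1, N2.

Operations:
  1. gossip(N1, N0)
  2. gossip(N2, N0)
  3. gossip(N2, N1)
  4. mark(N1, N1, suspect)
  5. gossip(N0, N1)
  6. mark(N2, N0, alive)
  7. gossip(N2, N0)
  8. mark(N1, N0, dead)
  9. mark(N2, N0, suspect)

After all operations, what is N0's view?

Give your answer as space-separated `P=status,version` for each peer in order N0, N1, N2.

Answer: N0=alive,1 N1=suspect,1 N2=alive,0

Derivation:
Op 1: gossip N1<->N0 -> N1.N0=(alive,v0) N1.N1=(alive,v0) N1.N2=(alive,v0) | N0.N0=(alive,v0) N0.N1=(alive,v0) N0.N2=(alive,v0)
Op 2: gossip N2<->N0 -> N2.N0=(alive,v0) N2.N1=(alive,v0) N2.N2=(alive,v0) | N0.N0=(alive,v0) N0.N1=(alive,v0) N0.N2=(alive,v0)
Op 3: gossip N2<->N1 -> N2.N0=(alive,v0) N2.N1=(alive,v0) N2.N2=(alive,v0) | N1.N0=(alive,v0) N1.N1=(alive,v0) N1.N2=(alive,v0)
Op 4: N1 marks N1=suspect -> (suspect,v1)
Op 5: gossip N0<->N1 -> N0.N0=(alive,v0) N0.N1=(suspect,v1) N0.N2=(alive,v0) | N1.N0=(alive,v0) N1.N1=(suspect,v1) N1.N2=(alive,v0)
Op 6: N2 marks N0=alive -> (alive,v1)
Op 7: gossip N2<->N0 -> N2.N0=(alive,v1) N2.N1=(suspect,v1) N2.N2=(alive,v0) | N0.N0=(alive,v1) N0.N1=(suspect,v1) N0.N2=(alive,v0)
Op 8: N1 marks N0=dead -> (dead,v1)
Op 9: N2 marks N0=suspect -> (suspect,v2)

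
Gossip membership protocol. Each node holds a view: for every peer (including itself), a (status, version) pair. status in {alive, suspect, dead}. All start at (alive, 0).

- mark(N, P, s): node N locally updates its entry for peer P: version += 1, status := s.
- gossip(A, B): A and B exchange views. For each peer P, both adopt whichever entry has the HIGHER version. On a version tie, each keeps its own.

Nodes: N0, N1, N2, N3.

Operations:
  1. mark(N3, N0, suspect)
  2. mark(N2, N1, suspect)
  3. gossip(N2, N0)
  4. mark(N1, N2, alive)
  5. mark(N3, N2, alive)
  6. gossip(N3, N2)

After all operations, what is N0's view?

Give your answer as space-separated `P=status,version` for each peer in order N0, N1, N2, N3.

Op 1: N3 marks N0=suspect -> (suspect,v1)
Op 2: N2 marks N1=suspect -> (suspect,v1)
Op 3: gossip N2<->N0 -> N2.N0=(alive,v0) N2.N1=(suspect,v1) N2.N2=(alive,v0) N2.N3=(alive,v0) | N0.N0=(alive,v0) N0.N1=(suspect,v1) N0.N2=(alive,v0) N0.N3=(alive,v0)
Op 4: N1 marks N2=alive -> (alive,v1)
Op 5: N3 marks N2=alive -> (alive,v1)
Op 6: gossip N3<->N2 -> N3.N0=(suspect,v1) N3.N1=(suspect,v1) N3.N2=(alive,v1) N3.N3=(alive,v0) | N2.N0=(suspect,v1) N2.N1=(suspect,v1) N2.N2=(alive,v1) N2.N3=(alive,v0)

Answer: N0=alive,0 N1=suspect,1 N2=alive,0 N3=alive,0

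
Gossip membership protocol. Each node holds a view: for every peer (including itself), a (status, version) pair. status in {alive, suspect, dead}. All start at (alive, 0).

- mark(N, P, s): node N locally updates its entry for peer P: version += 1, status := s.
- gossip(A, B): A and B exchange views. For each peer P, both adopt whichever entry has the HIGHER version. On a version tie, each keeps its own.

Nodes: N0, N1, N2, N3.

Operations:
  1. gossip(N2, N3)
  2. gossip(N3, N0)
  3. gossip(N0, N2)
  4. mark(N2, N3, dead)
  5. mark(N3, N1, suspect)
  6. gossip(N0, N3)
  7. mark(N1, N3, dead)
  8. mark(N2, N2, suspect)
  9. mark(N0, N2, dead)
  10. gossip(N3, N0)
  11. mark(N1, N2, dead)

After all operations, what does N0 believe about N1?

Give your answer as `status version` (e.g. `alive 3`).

Op 1: gossip N2<->N3 -> N2.N0=(alive,v0) N2.N1=(alive,v0) N2.N2=(alive,v0) N2.N3=(alive,v0) | N3.N0=(alive,v0) N3.N1=(alive,v0) N3.N2=(alive,v0) N3.N3=(alive,v0)
Op 2: gossip N3<->N0 -> N3.N0=(alive,v0) N3.N1=(alive,v0) N3.N2=(alive,v0) N3.N3=(alive,v0) | N0.N0=(alive,v0) N0.N1=(alive,v0) N0.N2=(alive,v0) N0.N3=(alive,v0)
Op 3: gossip N0<->N2 -> N0.N0=(alive,v0) N0.N1=(alive,v0) N0.N2=(alive,v0) N0.N3=(alive,v0) | N2.N0=(alive,v0) N2.N1=(alive,v0) N2.N2=(alive,v0) N2.N3=(alive,v0)
Op 4: N2 marks N3=dead -> (dead,v1)
Op 5: N3 marks N1=suspect -> (suspect,v1)
Op 6: gossip N0<->N3 -> N0.N0=(alive,v0) N0.N1=(suspect,v1) N0.N2=(alive,v0) N0.N3=(alive,v0) | N3.N0=(alive,v0) N3.N1=(suspect,v1) N3.N2=(alive,v0) N3.N3=(alive,v0)
Op 7: N1 marks N3=dead -> (dead,v1)
Op 8: N2 marks N2=suspect -> (suspect,v1)
Op 9: N0 marks N2=dead -> (dead,v1)
Op 10: gossip N3<->N0 -> N3.N0=(alive,v0) N3.N1=(suspect,v1) N3.N2=(dead,v1) N3.N3=(alive,v0) | N0.N0=(alive,v0) N0.N1=(suspect,v1) N0.N2=(dead,v1) N0.N3=(alive,v0)
Op 11: N1 marks N2=dead -> (dead,v1)

Answer: suspect 1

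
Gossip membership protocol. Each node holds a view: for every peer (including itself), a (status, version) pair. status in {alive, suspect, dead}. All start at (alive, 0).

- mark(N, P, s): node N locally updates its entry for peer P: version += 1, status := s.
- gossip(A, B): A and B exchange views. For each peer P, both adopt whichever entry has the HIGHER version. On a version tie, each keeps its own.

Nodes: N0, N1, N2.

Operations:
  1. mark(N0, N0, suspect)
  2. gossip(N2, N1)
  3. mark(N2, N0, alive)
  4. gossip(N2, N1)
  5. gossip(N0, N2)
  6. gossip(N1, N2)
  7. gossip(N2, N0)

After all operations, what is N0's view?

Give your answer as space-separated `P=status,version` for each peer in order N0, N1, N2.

Op 1: N0 marks N0=suspect -> (suspect,v1)
Op 2: gossip N2<->N1 -> N2.N0=(alive,v0) N2.N1=(alive,v0) N2.N2=(alive,v0) | N1.N0=(alive,v0) N1.N1=(alive,v0) N1.N2=(alive,v0)
Op 3: N2 marks N0=alive -> (alive,v1)
Op 4: gossip N2<->N1 -> N2.N0=(alive,v1) N2.N1=(alive,v0) N2.N2=(alive,v0) | N1.N0=(alive,v1) N1.N1=(alive,v0) N1.N2=(alive,v0)
Op 5: gossip N0<->N2 -> N0.N0=(suspect,v1) N0.N1=(alive,v0) N0.N2=(alive,v0) | N2.N0=(alive,v1) N2.N1=(alive,v0) N2.N2=(alive,v0)
Op 6: gossip N1<->N2 -> N1.N0=(alive,v1) N1.N1=(alive,v0) N1.N2=(alive,v0) | N2.N0=(alive,v1) N2.N1=(alive,v0) N2.N2=(alive,v0)
Op 7: gossip N2<->N0 -> N2.N0=(alive,v1) N2.N1=(alive,v0) N2.N2=(alive,v0) | N0.N0=(suspect,v1) N0.N1=(alive,v0) N0.N2=(alive,v0)

Answer: N0=suspect,1 N1=alive,0 N2=alive,0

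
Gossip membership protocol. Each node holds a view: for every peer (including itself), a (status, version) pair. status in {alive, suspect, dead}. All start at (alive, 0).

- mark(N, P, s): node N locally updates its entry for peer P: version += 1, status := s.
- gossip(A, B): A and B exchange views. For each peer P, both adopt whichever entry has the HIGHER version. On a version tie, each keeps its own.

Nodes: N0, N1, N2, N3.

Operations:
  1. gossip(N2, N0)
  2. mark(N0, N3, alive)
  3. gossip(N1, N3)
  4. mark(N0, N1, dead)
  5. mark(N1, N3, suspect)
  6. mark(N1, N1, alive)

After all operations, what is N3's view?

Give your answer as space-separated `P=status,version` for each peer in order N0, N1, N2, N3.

Answer: N0=alive,0 N1=alive,0 N2=alive,0 N3=alive,0

Derivation:
Op 1: gossip N2<->N0 -> N2.N0=(alive,v0) N2.N1=(alive,v0) N2.N2=(alive,v0) N2.N3=(alive,v0) | N0.N0=(alive,v0) N0.N1=(alive,v0) N0.N2=(alive,v0) N0.N3=(alive,v0)
Op 2: N0 marks N3=alive -> (alive,v1)
Op 3: gossip N1<->N3 -> N1.N0=(alive,v0) N1.N1=(alive,v0) N1.N2=(alive,v0) N1.N3=(alive,v0) | N3.N0=(alive,v0) N3.N1=(alive,v0) N3.N2=(alive,v0) N3.N3=(alive,v0)
Op 4: N0 marks N1=dead -> (dead,v1)
Op 5: N1 marks N3=suspect -> (suspect,v1)
Op 6: N1 marks N1=alive -> (alive,v1)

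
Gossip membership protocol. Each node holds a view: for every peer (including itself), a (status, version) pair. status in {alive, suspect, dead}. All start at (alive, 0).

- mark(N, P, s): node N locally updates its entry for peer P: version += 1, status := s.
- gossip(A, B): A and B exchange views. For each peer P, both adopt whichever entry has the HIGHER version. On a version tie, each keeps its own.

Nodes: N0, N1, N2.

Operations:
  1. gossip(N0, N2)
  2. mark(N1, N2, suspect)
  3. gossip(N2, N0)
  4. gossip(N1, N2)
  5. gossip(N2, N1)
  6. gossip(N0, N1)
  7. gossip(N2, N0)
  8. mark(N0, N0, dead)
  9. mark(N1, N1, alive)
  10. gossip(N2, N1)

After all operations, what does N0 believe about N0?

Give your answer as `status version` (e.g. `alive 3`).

Op 1: gossip N0<->N2 -> N0.N0=(alive,v0) N0.N1=(alive,v0) N0.N2=(alive,v0) | N2.N0=(alive,v0) N2.N1=(alive,v0) N2.N2=(alive,v0)
Op 2: N1 marks N2=suspect -> (suspect,v1)
Op 3: gossip N2<->N0 -> N2.N0=(alive,v0) N2.N1=(alive,v0) N2.N2=(alive,v0) | N0.N0=(alive,v0) N0.N1=(alive,v0) N0.N2=(alive,v0)
Op 4: gossip N1<->N2 -> N1.N0=(alive,v0) N1.N1=(alive,v0) N1.N2=(suspect,v1) | N2.N0=(alive,v0) N2.N1=(alive,v0) N2.N2=(suspect,v1)
Op 5: gossip N2<->N1 -> N2.N0=(alive,v0) N2.N1=(alive,v0) N2.N2=(suspect,v1) | N1.N0=(alive,v0) N1.N1=(alive,v0) N1.N2=(suspect,v1)
Op 6: gossip N0<->N1 -> N0.N0=(alive,v0) N0.N1=(alive,v0) N0.N2=(suspect,v1) | N1.N0=(alive,v0) N1.N1=(alive,v0) N1.N2=(suspect,v1)
Op 7: gossip N2<->N0 -> N2.N0=(alive,v0) N2.N1=(alive,v0) N2.N2=(suspect,v1) | N0.N0=(alive,v0) N0.N1=(alive,v0) N0.N2=(suspect,v1)
Op 8: N0 marks N0=dead -> (dead,v1)
Op 9: N1 marks N1=alive -> (alive,v1)
Op 10: gossip N2<->N1 -> N2.N0=(alive,v0) N2.N1=(alive,v1) N2.N2=(suspect,v1) | N1.N0=(alive,v0) N1.N1=(alive,v1) N1.N2=(suspect,v1)

Answer: dead 1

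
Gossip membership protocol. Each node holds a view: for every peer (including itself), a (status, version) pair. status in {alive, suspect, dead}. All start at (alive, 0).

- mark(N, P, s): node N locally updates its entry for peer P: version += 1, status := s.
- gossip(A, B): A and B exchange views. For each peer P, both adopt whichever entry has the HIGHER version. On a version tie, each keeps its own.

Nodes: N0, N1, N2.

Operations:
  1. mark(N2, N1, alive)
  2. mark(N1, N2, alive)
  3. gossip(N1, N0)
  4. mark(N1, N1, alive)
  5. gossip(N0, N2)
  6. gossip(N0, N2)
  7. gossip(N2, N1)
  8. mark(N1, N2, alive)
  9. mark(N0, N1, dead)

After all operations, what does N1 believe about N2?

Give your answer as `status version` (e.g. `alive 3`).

Answer: alive 2

Derivation:
Op 1: N2 marks N1=alive -> (alive,v1)
Op 2: N1 marks N2=alive -> (alive,v1)
Op 3: gossip N1<->N0 -> N1.N0=(alive,v0) N1.N1=(alive,v0) N1.N2=(alive,v1) | N0.N0=(alive,v0) N0.N1=(alive,v0) N0.N2=(alive,v1)
Op 4: N1 marks N1=alive -> (alive,v1)
Op 5: gossip N0<->N2 -> N0.N0=(alive,v0) N0.N1=(alive,v1) N0.N2=(alive,v1) | N2.N0=(alive,v0) N2.N1=(alive,v1) N2.N2=(alive,v1)
Op 6: gossip N0<->N2 -> N0.N0=(alive,v0) N0.N1=(alive,v1) N0.N2=(alive,v1) | N2.N0=(alive,v0) N2.N1=(alive,v1) N2.N2=(alive,v1)
Op 7: gossip N2<->N1 -> N2.N0=(alive,v0) N2.N1=(alive,v1) N2.N2=(alive,v1) | N1.N0=(alive,v0) N1.N1=(alive,v1) N1.N2=(alive,v1)
Op 8: N1 marks N2=alive -> (alive,v2)
Op 9: N0 marks N1=dead -> (dead,v2)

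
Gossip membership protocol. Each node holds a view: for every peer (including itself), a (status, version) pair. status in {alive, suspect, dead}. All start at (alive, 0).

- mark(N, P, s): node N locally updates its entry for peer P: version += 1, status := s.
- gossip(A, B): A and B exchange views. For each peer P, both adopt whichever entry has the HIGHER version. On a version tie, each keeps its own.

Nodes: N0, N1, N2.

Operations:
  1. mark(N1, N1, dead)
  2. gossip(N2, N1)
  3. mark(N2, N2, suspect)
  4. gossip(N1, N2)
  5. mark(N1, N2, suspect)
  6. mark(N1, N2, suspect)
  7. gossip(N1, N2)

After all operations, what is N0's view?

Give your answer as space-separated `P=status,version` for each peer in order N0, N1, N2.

Answer: N0=alive,0 N1=alive,0 N2=alive,0

Derivation:
Op 1: N1 marks N1=dead -> (dead,v1)
Op 2: gossip N2<->N1 -> N2.N0=(alive,v0) N2.N1=(dead,v1) N2.N2=(alive,v0) | N1.N0=(alive,v0) N1.N1=(dead,v1) N1.N2=(alive,v0)
Op 3: N2 marks N2=suspect -> (suspect,v1)
Op 4: gossip N1<->N2 -> N1.N0=(alive,v0) N1.N1=(dead,v1) N1.N2=(suspect,v1) | N2.N0=(alive,v0) N2.N1=(dead,v1) N2.N2=(suspect,v1)
Op 5: N1 marks N2=suspect -> (suspect,v2)
Op 6: N1 marks N2=suspect -> (suspect,v3)
Op 7: gossip N1<->N2 -> N1.N0=(alive,v0) N1.N1=(dead,v1) N1.N2=(suspect,v3) | N2.N0=(alive,v0) N2.N1=(dead,v1) N2.N2=(suspect,v3)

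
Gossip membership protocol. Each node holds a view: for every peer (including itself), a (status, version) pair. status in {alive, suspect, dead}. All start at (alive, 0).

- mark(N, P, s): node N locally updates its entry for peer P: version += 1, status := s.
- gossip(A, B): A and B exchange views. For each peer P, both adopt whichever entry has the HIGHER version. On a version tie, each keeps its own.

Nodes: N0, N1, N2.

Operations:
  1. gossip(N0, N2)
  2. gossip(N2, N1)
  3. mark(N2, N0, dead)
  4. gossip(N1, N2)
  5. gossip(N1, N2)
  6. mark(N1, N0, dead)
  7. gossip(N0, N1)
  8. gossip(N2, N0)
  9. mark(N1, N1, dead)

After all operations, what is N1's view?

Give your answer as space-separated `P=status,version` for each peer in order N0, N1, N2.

Answer: N0=dead,2 N1=dead,1 N2=alive,0

Derivation:
Op 1: gossip N0<->N2 -> N0.N0=(alive,v0) N0.N1=(alive,v0) N0.N2=(alive,v0) | N2.N0=(alive,v0) N2.N1=(alive,v0) N2.N2=(alive,v0)
Op 2: gossip N2<->N1 -> N2.N0=(alive,v0) N2.N1=(alive,v0) N2.N2=(alive,v0) | N1.N0=(alive,v0) N1.N1=(alive,v0) N1.N2=(alive,v0)
Op 3: N2 marks N0=dead -> (dead,v1)
Op 4: gossip N1<->N2 -> N1.N0=(dead,v1) N1.N1=(alive,v0) N1.N2=(alive,v0) | N2.N0=(dead,v1) N2.N1=(alive,v0) N2.N2=(alive,v0)
Op 5: gossip N1<->N2 -> N1.N0=(dead,v1) N1.N1=(alive,v0) N1.N2=(alive,v0) | N2.N0=(dead,v1) N2.N1=(alive,v0) N2.N2=(alive,v0)
Op 6: N1 marks N0=dead -> (dead,v2)
Op 7: gossip N0<->N1 -> N0.N0=(dead,v2) N0.N1=(alive,v0) N0.N2=(alive,v0) | N1.N0=(dead,v2) N1.N1=(alive,v0) N1.N2=(alive,v0)
Op 8: gossip N2<->N0 -> N2.N0=(dead,v2) N2.N1=(alive,v0) N2.N2=(alive,v0) | N0.N0=(dead,v2) N0.N1=(alive,v0) N0.N2=(alive,v0)
Op 9: N1 marks N1=dead -> (dead,v1)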